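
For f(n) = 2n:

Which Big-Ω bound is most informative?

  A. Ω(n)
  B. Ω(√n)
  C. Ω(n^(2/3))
A

f(n) = 2n is Ω(n).
All listed options are valid Big-Ω bounds (lower bounds),
but Ω(n) is the tightest (largest valid bound).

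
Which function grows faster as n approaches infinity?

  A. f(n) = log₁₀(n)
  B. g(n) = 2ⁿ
B

f(n) = log₁₀(n) is O(log n), while g(n) = 2ⁿ is O(2ⁿ).
Since O(2ⁿ) grows faster than O(log n), g(n) dominates.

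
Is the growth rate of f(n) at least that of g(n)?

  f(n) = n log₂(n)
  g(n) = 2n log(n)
True

f(n) = n log₂(n) and g(n) = 2n log(n) are both O(n log n).
Big-Ω permits equal growth rates (f ≥ c·g for some c > 0), so f(n) = Ω(g(n)) is true.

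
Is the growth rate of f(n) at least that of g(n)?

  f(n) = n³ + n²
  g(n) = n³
True

f(n) = n³ + n² and g(n) = n³ are both O(n³).
Big-Ω permits equal growth rates (f ≥ c·g for some c > 0), so f(n) = Ω(g(n)) is true.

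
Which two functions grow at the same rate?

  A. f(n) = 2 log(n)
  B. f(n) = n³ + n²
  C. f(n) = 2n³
B and C

Examining each function:
  A. 2 log(n) is O(log n)
  B. n³ + n² is O(n³)
  C. 2n³ is O(n³)

Functions B and C both have the same complexity class.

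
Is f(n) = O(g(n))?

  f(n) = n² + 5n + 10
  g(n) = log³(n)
False

f(n) = n² + 5n + 10 is O(n²), and g(n) = log³(n) is O(log³ n).
Since O(n²) grows faster than O(log³ n), f(n) = O(g(n)) is false.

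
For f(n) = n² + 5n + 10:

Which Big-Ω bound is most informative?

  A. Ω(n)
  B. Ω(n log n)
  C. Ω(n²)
C

f(n) = n² + 5n + 10 is Ω(n²).
All listed options are valid Big-Ω bounds (lower bounds),
but Ω(n²) is the tightest (largest valid bound).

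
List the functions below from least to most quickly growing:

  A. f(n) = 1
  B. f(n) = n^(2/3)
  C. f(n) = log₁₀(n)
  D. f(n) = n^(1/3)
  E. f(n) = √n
A < C < D < E < B

Comparing growth rates:
A = 1 is O(1)
C = log₁₀(n) is O(log n)
D = n^(1/3) is O(n^(1/3))
E = √n is O(√n)
B = n^(2/3) is O(n^(2/3))

Therefore, the order from slowest to fastest is: A < C < D < E < B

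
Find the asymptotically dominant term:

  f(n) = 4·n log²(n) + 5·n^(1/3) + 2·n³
2·n³

Looking at each term:
  - 4·n log²(n) is O(n log² n)
  - 5·n^(1/3) is O(n^(1/3))
  - 2·n³ is O(n³)

The term 2·n³ (O(n³)) grows fastest and dominates all others.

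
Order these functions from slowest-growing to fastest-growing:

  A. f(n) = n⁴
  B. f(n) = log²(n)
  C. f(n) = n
B < C < A

Comparing growth rates:
B = log²(n) is O(log² n)
C = n is O(n)
A = n⁴ is O(n⁴)

Therefore, the order from slowest to fastest is: B < C < A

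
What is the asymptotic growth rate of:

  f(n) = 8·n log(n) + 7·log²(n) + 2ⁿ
Θ(2ⁿ)

Order the terms by growth rate: 7·log²(n) ≺ 8·n log(n) ≺ 2ⁿ.
The fastest-growing term 2ⁿ dominates as n → ∞; dropping its constant factor gives Θ(2ⁿ).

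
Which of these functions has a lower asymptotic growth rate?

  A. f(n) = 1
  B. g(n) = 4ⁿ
A

f(n) = 1 is O(1), while g(n) = 4ⁿ is O(4ⁿ).
Since O(1) grows slower than O(4ⁿ), f(n) is dominated.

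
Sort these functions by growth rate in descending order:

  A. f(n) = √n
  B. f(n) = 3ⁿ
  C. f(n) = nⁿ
C > B > A

Comparing growth rates:
C = nⁿ is O(nⁿ)
B = 3ⁿ is O(3ⁿ)
A = √n is O(√n)

Therefore, the order from fastest to slowest is: C > B > A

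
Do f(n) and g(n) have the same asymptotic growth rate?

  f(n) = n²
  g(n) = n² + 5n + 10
True

f(n) = n² and g(n) = n² + 5n + 10 are both O(n²).
Since they have the same asymptotic growth rate, f(n) = Θ(g(n)) is true.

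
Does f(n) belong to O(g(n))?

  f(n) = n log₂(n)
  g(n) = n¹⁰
True

f(n) = n log₂(n) is O(n log n), and g(n) = n¹⁰ is O(n¹⁰).
Since O(n log n) ⊆ O(n¹⁰) (f grows no faster than g), f(n) = O(g(n)) is true.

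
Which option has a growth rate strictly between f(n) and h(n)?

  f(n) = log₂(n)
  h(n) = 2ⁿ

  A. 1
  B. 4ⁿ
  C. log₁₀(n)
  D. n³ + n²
D

We need g(n) with log₂(n) = o(g(n)) and g(n) = o(2ⁿ), i.e. O(log n) ≺ g ≺ O(2ⁿ).
Check each option:
  A. 1 — O(1) does not grow strictly faster than f(n)
  B. 4ⁿ — O(4ⁿ) does not grow strictly slower than h(n)
  C. log₁₀(n) — O(log n) does not grow strictly faster than f(n)
  D. n³ + n² — O(n³) is strictly between O(log n) and O(2ⁿ) ✓

Only option D (n³ + n²) lies strictly between.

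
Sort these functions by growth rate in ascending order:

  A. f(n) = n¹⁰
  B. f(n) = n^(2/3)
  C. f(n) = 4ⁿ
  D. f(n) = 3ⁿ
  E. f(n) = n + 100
B < E < A < D < C

Comparing growth rates:
B = n^(2/3) is O(n^(2/3))
E = n + 100 is O(n)
A = n¹⁰ is O(n¹⁰)
D = 3ⁿ is O(3ⁿ)
C = 4ⁿ is O(4ⁿ)

Therefore, the order from slowest to fastest is: B < E < A < D < C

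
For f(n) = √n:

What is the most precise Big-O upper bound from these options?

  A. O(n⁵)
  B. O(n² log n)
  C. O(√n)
C

f(n) = √n is O(√n).
All listed options are valid Big-O bounds (upper bounds),
but O(√n) is the tightest (smallest valid bound).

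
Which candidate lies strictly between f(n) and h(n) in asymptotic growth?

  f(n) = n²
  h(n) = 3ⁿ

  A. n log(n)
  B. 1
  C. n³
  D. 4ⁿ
C

We need g(n) with n² = o(g(n)) and g(n) = o(3ⁿ), i.e. O(n²) ≺ g ≺ O(3ⁿ).
Check each option:
  A. n log(n) — O(n log n) does not grow strictly faster than f(n)
  B. 1 — O(1) does not grow strictly faster than f(n)
  C. n³ — O(n³) is strictly between O(n²) and O(3ⁿ) ✓
  D. 4ⁿ — O(4ⁿ) does not grow strictly slower than h(n)

Only option C (n³) lies strictly between.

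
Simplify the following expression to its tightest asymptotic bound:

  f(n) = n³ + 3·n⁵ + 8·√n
Θ(n⁵)

Order the terms by growth rate: 8·√n ≺ n³ ≺ 3·n⁵.
The fastest-growing term 3·n⁵ dominates as n → ∞; dropping its constant factor gives Θ(n⁵).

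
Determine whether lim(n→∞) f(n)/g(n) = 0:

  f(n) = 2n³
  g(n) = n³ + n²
False

f(n) = 2n³ is O(n³), and g(n) = n³ + n² is O(n³).
Since they have the same growth rate, f(n) = o(g(n)) is false.
(f = o(g) requires f to grow strictly slower, not equal.)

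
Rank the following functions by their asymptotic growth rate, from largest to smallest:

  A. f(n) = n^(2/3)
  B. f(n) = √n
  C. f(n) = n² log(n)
C > A > B

Comparing growth rates:
C = n² log(n) is O(n² log n)
A = n^(2/3) is O(n^(2/3))
B = √n is O(√n)

Therefore, the order from fastest to slowest is: C > A > B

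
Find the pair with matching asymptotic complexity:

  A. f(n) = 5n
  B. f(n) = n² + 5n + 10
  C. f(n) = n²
B and C

Examining each function:
  A. 5n is O(n)
  B. n² + 5n + 10 is O(n²)
  C. n² is O(n²)

Functions B and C both have the same complexity class.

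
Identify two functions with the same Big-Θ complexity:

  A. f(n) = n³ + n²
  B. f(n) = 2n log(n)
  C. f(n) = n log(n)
B and C

Examining each function:
  A. n³ + n² is O(n³)
  B. 2n log(n) is O(n log n)
  C. n log(n) is O(n log n)

Functions B and C both have the same complexity class.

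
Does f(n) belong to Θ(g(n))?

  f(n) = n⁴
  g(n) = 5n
False

f(n) = n⁴ is O(n⁴), and g(n) = 5n is O(n).
Since they have different growth rates, f(n) = Θ(g(n)) is false.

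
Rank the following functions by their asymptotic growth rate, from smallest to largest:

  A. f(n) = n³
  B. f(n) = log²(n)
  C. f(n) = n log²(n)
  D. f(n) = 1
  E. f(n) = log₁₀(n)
D < E < B < C < A

Comparing growth rates:
D = 1 is O(1)
E = log₁₀(n) is O(log n)
B = log²(n) is O(log² n)
C = n log²(n) is O(n log² n)
A = n³ is O(n³)

Therefore, the order from slowest to fastest is: D < E < B < C < A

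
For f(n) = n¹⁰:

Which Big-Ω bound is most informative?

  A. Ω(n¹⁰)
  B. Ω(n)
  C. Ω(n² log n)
A

f(n) = n¹⁰ is Ω(n¹⁰).
All listed options are valid Big-Ω bounds (lower bounds),
but Ω(n¹⁰) is the tightest (largest valid bound).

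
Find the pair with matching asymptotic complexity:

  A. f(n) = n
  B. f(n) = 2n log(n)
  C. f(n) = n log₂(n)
B and C

Examining each function:
  A. n is O(n)
  B. 2n log(n) is O(n log n)
  C. n log₂(n) is O(n log n)

Functions B and C both have the same complexity class.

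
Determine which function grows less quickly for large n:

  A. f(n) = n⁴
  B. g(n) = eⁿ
A

f(n) = n⁴ is O(n⁴), while g(n) = eⁿ is O(eⁿ).
Since O(n⁴) grows slower than O(eⁿ), f(n) is dominated.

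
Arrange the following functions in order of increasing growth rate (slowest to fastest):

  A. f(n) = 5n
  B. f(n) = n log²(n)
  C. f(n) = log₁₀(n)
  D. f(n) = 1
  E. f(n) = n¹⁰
D < C < A < B < E

Comparing growth rates:
D = 1 is O(1)
C = log₁₀(n) is O(log n)
A = 5n is O(n)
B = n log²(n) is O(n log² n)
E = n¹⁰ is O(n¹⁰)

Therefore, the order from slowest to fastest is: D < C < A < B < E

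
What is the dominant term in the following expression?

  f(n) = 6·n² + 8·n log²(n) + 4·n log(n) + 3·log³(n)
6·n²

Looking at each term:
  - 6·n² is O(n²)
  - 8·n log²(n) is O(n log² n)
  - 4·n log(n) is O(n log n)
  - 3·log³(n) is O(log³ n)

The term 6·n² (O(n²)) grows fastest and dominates all others.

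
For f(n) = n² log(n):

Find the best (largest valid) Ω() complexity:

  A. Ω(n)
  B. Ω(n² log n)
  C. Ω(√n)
B

f(n) = n² log(n) is Ω(n² log n).
All listed options are valid Big-Ω bounds (lower bounds),
but Ω(n² log n) is the tightest (largest valid bound).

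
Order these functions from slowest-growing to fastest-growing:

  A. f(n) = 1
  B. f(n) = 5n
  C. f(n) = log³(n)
A < C < B

Comparing growth rates:
A = 1 is O(1)
C = log³(n) is O(log³ n)
B = 5n is O(n)

Therefore, the order from slowest to fastest is: A < C < B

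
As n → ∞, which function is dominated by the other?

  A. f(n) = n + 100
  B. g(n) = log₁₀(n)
B

f(n) = n + 100 is O(n), while g(n) = log₁₀(n) is O(log n).
Since O(log n) grows slower than O(n), g(n) is dominated.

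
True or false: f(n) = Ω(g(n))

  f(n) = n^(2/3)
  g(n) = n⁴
False

f(n) = n^(2/3) is O(n^(2/3)), and g(n) = n⁴ is O(n⁴).
Since O(n^(2/3)) grows slower than O(n⁴), f(n) = Ω(g(n)) is false.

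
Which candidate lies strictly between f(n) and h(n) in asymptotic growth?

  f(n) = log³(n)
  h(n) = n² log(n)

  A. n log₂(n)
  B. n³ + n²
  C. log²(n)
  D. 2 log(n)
A

We need g(n) with log³(n) = o(g(n)) and g(n) = o(n² log(n)), i.e. O(log³ n) ≺ g ≺ O(n² log n).
Check each option:
  A. n log₂(n) — O(n log n) is strictly between O(log³ n) and O(n² log n) ✓
  B. n³ + n² — O(n³) does not grow strictly slower than h(n)
  C. log²(n) — O(log² n) does not grow strictly faster than f(n)
  D. 2 log(n) — O(log n) does not grow strictly faster than f(n)

Only option A (n log₂(n)) lies strictly between.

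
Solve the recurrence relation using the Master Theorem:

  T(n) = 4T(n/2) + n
Θ(n²)

Master Theorem: a = 4, b = 2, f(n) = n.
Compute the critical exponent d = log₂(4) = 2.
Compare f(n) = Θ(n) against n^d:
  k = 1 < d = 2, so f(n) = O(n^(d-ε)) — Case 1.
  The recursion cost dominates: T(n) = Θ(n^d) = Θ(n²).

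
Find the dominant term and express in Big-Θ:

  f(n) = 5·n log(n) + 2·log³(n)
Θ(n log n)

Order the terms by growth rate: 2·log³(n) ≺ 5·n log(n).
The fastest-growing term 5·n log(n) dominates as n → ∞; dropping its constant factor gives Θ(n log n).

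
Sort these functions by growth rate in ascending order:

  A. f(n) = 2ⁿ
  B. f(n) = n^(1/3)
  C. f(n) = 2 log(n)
C < B < A

Comparing growth rates:
C = 2 log(n) is O(log n)
B = n^(1/3) is O(n^(1/3))
A = 2ⁿ is O(2ⁿ)

Therefore, the order from slowest to fastest is: C < B < A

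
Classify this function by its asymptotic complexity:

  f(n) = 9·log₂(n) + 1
O(log n)

The dominant term in 9·log₂(n) + 1 is 9·log₂(n), which is Θ(log n).
Lower-order terms (1) are asymptotically negligible.
Constants are absorbed, so the tightest bound is O(log n).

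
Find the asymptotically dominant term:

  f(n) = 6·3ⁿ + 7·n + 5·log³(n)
6·3ⁿ

Looking at each term:
  - 6·3ⁿ is O(3ⁿ)
  - 7·n is O(n)
  - 5·log³(n) is O(log³ n)

The term 6·3ⁿ (O(3ⁿ)) grows fastest and dominates all others.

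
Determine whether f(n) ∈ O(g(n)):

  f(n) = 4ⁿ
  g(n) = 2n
False

f(n) = 4ⁿ is O(4ⁿ), and g(n) = 2n is O(n).
Since O(4ⁿ) grows faster than O(n), f(n) = O(g(n)) is false.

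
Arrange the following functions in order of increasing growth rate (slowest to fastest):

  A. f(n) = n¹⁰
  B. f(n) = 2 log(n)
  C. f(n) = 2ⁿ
B < A < C

Comparing growth rates:
B = 2 log(n) is O(log n)
A = n¹⁰ is O(n¹⁰)
C = 2ⁿ is O(2ⁿ)

Therefore, the order from slowest to fastest is: B < A < C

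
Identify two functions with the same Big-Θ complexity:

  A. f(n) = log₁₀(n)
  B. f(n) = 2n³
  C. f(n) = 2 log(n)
A and C

Examining each function:
  A. log₁₀(n) is O(log n)
  B. 2n³ is O(n³)
  C. 2 log(n) is O(log n)

Functions A and C both have the same complexity class.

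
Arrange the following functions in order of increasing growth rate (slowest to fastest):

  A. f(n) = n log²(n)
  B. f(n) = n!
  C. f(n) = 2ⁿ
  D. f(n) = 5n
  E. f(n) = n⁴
D < A < E < C < B

Comparing growth rates:
D = 5n is O(n)
A = n log²(n) is O(n log² n)
E = n⁴ is O(n⁴)
C = 2ⁿ is O(2ⁿ)
B = n! is O(n!)

Therefore, the order from slowest to fastest is: D < A < E < C < B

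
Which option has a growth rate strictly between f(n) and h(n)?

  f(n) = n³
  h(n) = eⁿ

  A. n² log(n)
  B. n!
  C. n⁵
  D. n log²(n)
C

We need g(n) with n³ = o(g(n)) and g(n) = o(eⁿ), i.e. O(n³) ≺ g ≺ O(eⁿ).
Check each option:
  A. n² log(n) — O(n² log n) does not grow strictly faster than f(n)
  B. n! — O(n!) does not grow strictly slower than h(n)
  C. n⁵ — O(n⁵) is strictly between O(n³) and O(eⁿ) ✓
  D. n log²(n) — O(n log² n) does not grow strictly faster than f(n)

Only option C (n⁵) lies strictly between.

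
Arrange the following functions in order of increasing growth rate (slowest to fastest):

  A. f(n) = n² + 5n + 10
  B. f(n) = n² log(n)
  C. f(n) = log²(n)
C < A < B

Comparing growth rates:
C = log²(n) is O(log² n)
A = n² + 5n + 10 is O(n²)
B = n² log(n) is O(n² log n)

Therefore, the order from slowest to fastest is: C < A < B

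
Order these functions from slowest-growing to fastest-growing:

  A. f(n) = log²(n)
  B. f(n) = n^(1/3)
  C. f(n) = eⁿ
A < B < C

Comparing growth rates:
A = log²(n) is O(log² n)
B = n^(1/3) is O(n^(1/3))
C = eⁿ is O(eⁿ)

Therefore, the order from slowest to fastest is: A < B < C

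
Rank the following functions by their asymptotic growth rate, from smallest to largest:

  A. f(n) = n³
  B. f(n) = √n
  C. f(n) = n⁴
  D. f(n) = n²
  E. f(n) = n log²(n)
B < E < D < A < C

Comparing growth rates:
B = √n is O(√n)
E = n log²(n) is O(n log² n)
D = n² is O(n²)
A = n³ is O(n³)
C = n⁴ is O(n⁴)

Therefore, the order from slowest to fastest is: B < E < D < A < C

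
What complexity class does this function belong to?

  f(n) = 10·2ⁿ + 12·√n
O(2ⁿ)

The dominant term in 10·2ⁿ + 12·√n is 10·2ⁿ, which is Θ(2ⁿ).
Lower-order terms (12·√n) are asymptotically negligible.
Constants are absorbed, so the tightest bound is O(2ⁿ).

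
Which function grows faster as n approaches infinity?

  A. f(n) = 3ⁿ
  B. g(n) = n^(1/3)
A

f(n) = 3ⁿ is O(3ⁿ), while g(n) = n^(1/3) is O(n^(1/3)).
Since O(3ⁿ) grows faster than O(n^(1/3)), f(n) dominates.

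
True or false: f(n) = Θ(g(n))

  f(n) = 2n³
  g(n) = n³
True

f(n) = 2n³ and g(n) = n³ are both O(n³).
Since they have the same asymptotic growth rate, f(n) = Θ(g(n)) is true.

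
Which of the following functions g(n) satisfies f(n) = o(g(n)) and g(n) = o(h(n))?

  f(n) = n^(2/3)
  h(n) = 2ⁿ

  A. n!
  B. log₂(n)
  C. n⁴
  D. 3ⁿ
C

We need g(n) with n^(2/3) = o(g(n)) and g(n) = o(2ⁿ), i.e. O(n^(2/3)) ≺ g ≺ O(2ⁿ).
Check each option:
  A. n! — O(n!) does not grow strictly slower than h(n)
  B. log₂(n) — O(log n) does not grow strictly faster than f(n)
  C. n⁴ — O(n⁴) is strictly between O(n^(2/3)) and O(2ⁿ) ✓
  D. 3ⁿ — O(3ⁿ) does not grow strictly slower than h(n)

Only option C (n⁴) lies strictly between.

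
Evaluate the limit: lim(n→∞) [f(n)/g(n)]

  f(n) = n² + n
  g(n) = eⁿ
0

Since n² + n (O(n²)) grows slower than eⁿ (O(eⁿ)),
the ratio f(n)/g(n) → 0 as n → ∞.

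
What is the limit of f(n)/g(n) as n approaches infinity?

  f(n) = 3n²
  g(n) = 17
∞

Since 3n² (O(n²)) grows faster than 17 (O(1)),
the ratio f(n)/g(n) → ∞ as n → ∞.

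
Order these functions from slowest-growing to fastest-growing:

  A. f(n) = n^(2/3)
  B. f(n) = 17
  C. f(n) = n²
B < A < C

Comparing growth rates:
B = 17 is O(1)
A = n^(2/3) is O(n^(2/3))
C = n² is O(n²)

Therefore, the order from slowest to fastest is: B < A < C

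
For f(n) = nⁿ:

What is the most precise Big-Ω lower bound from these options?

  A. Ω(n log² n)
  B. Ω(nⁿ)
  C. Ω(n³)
B

f(n) = nⁿ is Ω(nⁿ).
All listed options are valid Big-Ω bounds (lower bounds),
but Ω(nⁿ) is the tightest (largest valid bound).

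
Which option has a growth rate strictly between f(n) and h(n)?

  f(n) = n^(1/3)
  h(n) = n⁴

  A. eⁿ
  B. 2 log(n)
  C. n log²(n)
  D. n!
C

We need g(n) with n^(1/3) = o(g(n)) and g(n) = o(n⁴), i.e. O(n^(1/3)) ≺ g ≺ O(n⁴).
Check each option:
  A. eⁿ — O(eⁿ) does not grow strictly slower than h(n)
  B. 2 log(n) — O(log n) does not grow strictly faster than f(n)
  C. n log²(n) — O(n log² n) is strictly between O(n^(1/3)) and O(n⁴) ✓
  D. n! — O(n!) does not grow strictly slower than h(n)

Only option C (n log²(n)) lies strictly between.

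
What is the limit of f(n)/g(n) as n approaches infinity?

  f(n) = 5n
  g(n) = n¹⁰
0

Since 5n (O(n)) grows slower than n¹⁰ (O(n¹⁰)),
the ratio f(n)/g(n) → 0 as n → ∞.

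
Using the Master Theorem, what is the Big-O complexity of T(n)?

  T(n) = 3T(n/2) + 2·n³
Θ(n³)

Master Theorem: a = 3, b = 2, f(n) = 2·n³.
Compute the critical exponent d = log₂(3) = 1.585.
Compare f(n) = Θ(n³) against n^d:
  k = 3 > d = 1.585, so f(n) = Ω(n^(d+ε)) — Case 3.
  Regularity: a·(n/b)^3/n^3 = a/b^3 = 3/8 < 1 ✓.
  The top-level work dominates: T(n) = Θ(f(n)) = Θ(n³).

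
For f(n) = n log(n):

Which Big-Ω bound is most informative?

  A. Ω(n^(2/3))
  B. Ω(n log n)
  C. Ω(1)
B

f(n) = n log(n) is Ω(n log n).
All listed options are valid Big-Ω bounds (lower bounds),
but Ω(n log n) is the tightest (largest valid bound).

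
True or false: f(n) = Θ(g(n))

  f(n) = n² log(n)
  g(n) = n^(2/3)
False

f(n) = n² log(n) is O(n² log n), and g(n) = n^(2/3) is O(n^(2/3)).
Since they have different growth rates, f(n) = Θ(g(n)) is false.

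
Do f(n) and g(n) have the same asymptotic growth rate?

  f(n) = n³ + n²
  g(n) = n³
True

f(n) = n³ + n² and g(n) = n³ are both O(n³).
Since they have the same asymptotic growth rate, f(n) = Θ(g(n)) is true.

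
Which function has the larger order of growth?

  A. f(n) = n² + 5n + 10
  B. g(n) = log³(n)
A

f(n) = n² + 5n + 10 is O(n²), while g(n) = log³(n) is O(log³ n).
Since O(n²) grows faster than O(log³ n), f(n) dominates.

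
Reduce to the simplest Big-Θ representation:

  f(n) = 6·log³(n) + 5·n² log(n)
Θ(n² log n)

Order the terms by growth rate: 6·log³(n) ≺ 5·n² log(n).
The fastest-growing term 5·n² log(n) dominates as n → ∞; dropping its constant factor gives Θ(n² log n).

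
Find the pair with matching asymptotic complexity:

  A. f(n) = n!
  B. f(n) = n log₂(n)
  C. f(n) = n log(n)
B and C

Examining each function:
  A. n! is O(n!)
  B. n log₂(n) is O(n log n)
  C. n log(n) is O(n log n)

Functions B and C both have the same complexity class.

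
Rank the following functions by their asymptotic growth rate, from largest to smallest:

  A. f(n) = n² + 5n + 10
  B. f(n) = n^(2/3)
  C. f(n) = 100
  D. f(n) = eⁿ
D > A > B > C

Comparing growth rates:
D = eⁿ is O(eⁿ)
A = n² + 5n + 10 is O(n²)
B = n^(2/3) is O(n^(2/3))
C = 100 is O(1)

Therefore, the order from fastest to slowest is: D > A > B > C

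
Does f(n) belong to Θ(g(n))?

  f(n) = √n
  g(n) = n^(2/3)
False

f(n) = √n is O(√n), and g(n) = n^(2/3) is O(n^(2/3)).
Since they have different growth rates, f(n) = Θ(g(n)) is false.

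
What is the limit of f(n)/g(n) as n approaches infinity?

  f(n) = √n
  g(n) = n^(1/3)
∞

Since √n (O(√n)) grows faster than n^(1/3) (O(n^(1/3))),
the ratio f(n)/g(n) → ∞ as n → ∞.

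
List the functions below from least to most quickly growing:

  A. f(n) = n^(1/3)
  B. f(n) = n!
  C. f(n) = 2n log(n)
A < C < B

Comparing growth rates:
A = n^(1/3) is O(n^(1/3))
C = 2n log(n) is O(n log n)
B = n! is O(n!)

Therefore, the order from slowest to fastest is: A < C < B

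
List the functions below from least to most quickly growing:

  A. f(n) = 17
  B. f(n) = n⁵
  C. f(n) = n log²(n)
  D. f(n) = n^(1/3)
A < D < C < B

Comparing growth rates:
A = 17 is O(1)
D = n^(1/3) is O(n^(1/3))
C = n log²(n) is O(n log² n)
B = n⁵ is O(n⁵)

Therefore, the order from slowest to fastest is: A < D < C < B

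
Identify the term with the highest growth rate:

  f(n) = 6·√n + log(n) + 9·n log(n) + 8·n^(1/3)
9·n log(n)

Looking at each term:
  - 6·√n is O(√n)
  - log(n) is O(log n)
  - 9·n log(n) is O(n log n)
  - 8·n^(1/3) is O(n^(1/3))

The term 9·n log(n) (O(n log n)) grows fastest and dominates all others.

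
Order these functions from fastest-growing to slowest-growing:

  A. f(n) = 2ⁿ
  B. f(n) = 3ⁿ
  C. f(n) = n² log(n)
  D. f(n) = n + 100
B > A > C > D

Comparing growth rates:
B = 3ⁿ is O(3ⁿ)
A = 2ⁿ is O(2ⁿ)
C = n² log(n) is O(n² log n)
D = n + 100 is O(n)

Therefore, the order from fastest to slowest is: B > A > C > D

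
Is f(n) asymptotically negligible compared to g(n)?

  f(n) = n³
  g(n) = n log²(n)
False

f(n) = n³ is O(n³), and g(n) = n log²(n) is O(n log² n).
Since O(n³) grows faster than or equal to O(n log² n), f(n) = o(g(n)) is false.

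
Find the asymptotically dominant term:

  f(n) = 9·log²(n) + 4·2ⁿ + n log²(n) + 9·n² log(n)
4·2ⁿ

Looking at each term:
  - 9·log²(n) is O(log² n)
  - 4·2ⁿ is O(2ⁿ)
  - n log²(n) is O(n log² n)
  - 9·n² log(n) is O(n² log n)

The term 4·2ⁿ (O(2ⁿ)) grows fastest and dominates all others.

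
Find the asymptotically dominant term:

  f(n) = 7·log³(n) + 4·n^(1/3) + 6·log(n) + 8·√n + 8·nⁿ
8·nⁿ

Looking at each term:
  - 7·log³(n) is O(log³ n)
  - 4·n^(1/3) is O(n^(1/3))
  - 6·log(n) is O(log n)
  - 8·√n is O(√n)
  - 8·nⁿ is O(nⁿ)

The term 8·nⁿ (O(nⁿ)) grows fastest and dominates all others.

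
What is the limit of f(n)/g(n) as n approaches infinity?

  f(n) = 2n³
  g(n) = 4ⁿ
0

Since 2n³ (O(n³)) grows slower than 4ⁿ (O(4ⁿ)),
the ratio f(n)/g(n) → 0 as n → ∞.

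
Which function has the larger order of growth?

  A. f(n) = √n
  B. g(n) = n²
B

f(n) = √n is O(√n), while g(n) = n² is O(n²).
Since O(n²) grows faster than O(√n), g(n) dominates.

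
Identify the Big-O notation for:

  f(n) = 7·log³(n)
O(log³ n)

The dominant term in 7·log³(n) is 7·log³(n), which is Θ(log³ n).
Constants are absorbed, so the tightest bound is O(log³ n).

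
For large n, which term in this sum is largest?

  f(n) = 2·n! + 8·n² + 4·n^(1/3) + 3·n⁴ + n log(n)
2·n!

Looking at each term:
  - 2·n! is O(n!)
  - 8·n² is O(n²)
  - 4·n^(1/3) is O(n^(1/3))
  - 3·n⁴ is O(n⁴)
  - n log(n) is O(n log n)

The term 2·n! (O(n!)) grows fastest and dominates all others.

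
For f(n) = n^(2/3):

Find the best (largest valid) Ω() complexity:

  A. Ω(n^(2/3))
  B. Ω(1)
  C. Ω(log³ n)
A

f(n) = n^(2/3) is Ω(n^(2/3)).
All listed options are valid Big-Ω bounds (lower bounds),
but Ω(n^(2/3)) is the tightest (largest valid bound).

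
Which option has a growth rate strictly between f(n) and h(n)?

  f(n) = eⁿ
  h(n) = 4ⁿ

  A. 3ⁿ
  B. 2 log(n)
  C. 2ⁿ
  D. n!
A

We need g(n) with eⁿ = o(g(n)) and g(n) = o(4ⁿ), i.e. O(eⁿ) ≺ g ≺ O(4ⁿ).
Check each option:
  A. 3ⁿ — O(3ⁿ) is strictly between O(eⁿ) and O(4ⁿ) ✓
  B. 2 log(n) — O(log n) does not grow strictly faster than f(n)
  C. 2ⁿ — O(2ⁿ) does not grow strictly faster than f(n)
  D. n! — O(n!) does not grow strictly slower than h(n)

Only option A (3ⁿ) lies strictly between.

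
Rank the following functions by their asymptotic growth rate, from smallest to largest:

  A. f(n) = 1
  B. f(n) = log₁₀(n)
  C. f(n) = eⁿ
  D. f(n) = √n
A < B < D < C

Comparing growth rates:
A = 1 is O(1)
B = log₁₀(n) is O(log n)
D = √n is O(√n)
C = eⁿ is O(eⁿ)

Therefore, the order from slowest to fastest is: A < B < D < C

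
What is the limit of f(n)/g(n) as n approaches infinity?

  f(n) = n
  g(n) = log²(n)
∞

Since n (O(n)) grows faster than log²(n) (O(log² n)),
the ratio f(n)/g(n) → ∞ as n → ∞.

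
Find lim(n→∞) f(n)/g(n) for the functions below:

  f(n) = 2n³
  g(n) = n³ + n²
2

Since 2n³ and n³ + n² have the same growth rate (O(n³)),
the ratio converges to a constant: 2.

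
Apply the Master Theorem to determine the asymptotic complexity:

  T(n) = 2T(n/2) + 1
Θ(n)

Master Theorem: a = 2, b = 2, f(n) = 1.
Compute the critical exponent d = log₂(2) = 1.
Compare f(n) = Θ(1) against n^d:
  k = 0 < d = 1, so f(n) = O(n^(d-ε)) — Case 1.
  The recursion cost dominates: T(n) = Θ(n^d) = Θ(n).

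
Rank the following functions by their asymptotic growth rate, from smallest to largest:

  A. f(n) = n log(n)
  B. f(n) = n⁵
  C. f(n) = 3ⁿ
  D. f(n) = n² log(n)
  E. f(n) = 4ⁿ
A < D < B < C < E

Comparing growth rates:
A = n log(n) is O(n log n)
D = n² log(n) is O(n² log n)
B = n⁵ is O(n⁵)
C = 3ⁿ is O(3ⁿ)
E = 4ⁿ is O(4ⁿ)

Therefore, the order from slowest to fastest is: A < D < B < C < E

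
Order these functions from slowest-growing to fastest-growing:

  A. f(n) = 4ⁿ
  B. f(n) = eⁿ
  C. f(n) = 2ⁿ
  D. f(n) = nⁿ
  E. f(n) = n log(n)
E < C < B < A < D

Comparing growth rates:
E = n log(n) is O(n log n)
C = 2ⁿ is O(2ⁿ)
B = eⁿ is O(eⁿ)
A = 4ⁿ is O(4ⁿ)
D = nⁿ is O(nⁿ)

Therefore, the order from slowest to fastest is: E < C < B < A < D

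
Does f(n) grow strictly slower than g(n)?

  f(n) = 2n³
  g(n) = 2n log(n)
False

f(n) = 2n³ is O(n³), and g(n) = 2n log(n) is O(n log n).
Since O(n³) grows faster than or equal to O(n log n), f(n) = o(g(n)) is false.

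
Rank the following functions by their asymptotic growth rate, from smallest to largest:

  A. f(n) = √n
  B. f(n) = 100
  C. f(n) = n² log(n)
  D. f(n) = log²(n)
B < D < A < C

Comparing growth rates:
B = 100 is O(1)
D = log²(n) is O(log² n)
A = √n is O(√n)
C = n² log(n) is O(n² log n)

Therefore, the order from slowest to fastest is: B < D < A < C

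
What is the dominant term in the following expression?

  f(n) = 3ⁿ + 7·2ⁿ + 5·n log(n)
3ⁿ

Looking at each term:
  - 3ⁿ is O(3ⁿ)
  - 7·2ⁿ is O(2ⁿ)
  - 5·n log(n) is O(n log n)

The term 3ⁿ (O(3ⁿ)) grows fastest and dominates all others.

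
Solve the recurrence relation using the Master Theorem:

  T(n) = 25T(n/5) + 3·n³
Θ(n³)

Master Theorem: a = 25, b = 5, f(n) = 3·n³.
Compute the critical exponent d = log₅(25) = 2.
Compare f(n) = Θ(n³) against n^d:
  k = 3 > d = 2, so f(n) = Ω(n^(d+ε)) — Case 3.
  Regularity: a·(n/b)^3/n^3 = a/b^3 = 25/125 < 1 ✓.
  The top-level work dominates: T(n) = Θ(f(n)) = Θ(n³).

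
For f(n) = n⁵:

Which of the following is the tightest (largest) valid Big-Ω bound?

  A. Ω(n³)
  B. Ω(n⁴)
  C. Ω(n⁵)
C

f(n) = n⁵ is Ω(n⁵).
All listed options are valid Big-Ω bounds (lower bounds),
but Ω(n⁵) is the tightest (largest valid bound).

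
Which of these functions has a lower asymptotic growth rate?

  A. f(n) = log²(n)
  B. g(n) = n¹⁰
A

f(n) = log²(n) is O(log² n), while g(n) = n¹⁰ is O(n¹⁰).
Since O(log² n) grows slower than O(n¹⁰), f(n) is dominated.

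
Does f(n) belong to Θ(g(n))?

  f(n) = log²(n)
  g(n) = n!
False

f(n) = log²(n) is O(log² n), and g(n) = n! is O(n!).
Since they have different growth rates, f(n) = Θ(g(n)) is false.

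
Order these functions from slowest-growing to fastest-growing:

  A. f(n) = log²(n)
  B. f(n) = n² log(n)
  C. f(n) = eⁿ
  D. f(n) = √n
A < D < B < C

Comparing growth rates:
A = log²(n) is O(log² n)
D = √n is O(√n)
B = n² log(n) is O(n² log n)
C = eⁿ is O(eⁿ)

Therefore, the order from slowest to fastest is: A < D < B < C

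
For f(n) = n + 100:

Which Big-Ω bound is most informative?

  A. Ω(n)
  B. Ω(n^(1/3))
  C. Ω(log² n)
A

f(n) = n + 100 is Ω(n).
All listed options are valid Big-Ω bounds (lower bounds),
but Ω(n) is the tightest (largest valid bound).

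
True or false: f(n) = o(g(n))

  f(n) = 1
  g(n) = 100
False

f(n) = 1 is O(1), and g(n) = 100 is O(1).
Since they have the same growth rate, f(n) = o(g(n)) is false.
(f = o(g) requires f to grow strictly slower, not equal.)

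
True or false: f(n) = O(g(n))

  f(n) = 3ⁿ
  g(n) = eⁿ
False

f(n) = 3ⁿ is O(3ⁿ), and g(n) = eⁿ is O(eⁿ).
Since O(3ⁿ) grows faster than O(eⁿ), f(n) = O(g(n)) is false.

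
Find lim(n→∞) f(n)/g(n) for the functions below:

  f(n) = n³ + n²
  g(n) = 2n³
1/2

Since n³ + n² and 2n³ have the same growth rate (O(n³)),
the ratio converges to a constant: 1/2.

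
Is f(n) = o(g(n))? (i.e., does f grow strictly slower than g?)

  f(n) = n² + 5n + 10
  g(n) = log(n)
False

f(n) = n² + 5n + 10 is O(n²), and g(n) = log(n) is O(log n).
Since O(n²) grows faster than or equal to O(log n), f(n) = o(g(n)) is false.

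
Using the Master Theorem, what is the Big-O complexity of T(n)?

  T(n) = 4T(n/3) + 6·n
Θ(n^log₃(4))

Master Theorem: a = 4, b = 3, f(n) = 6·n.
Compute the critical exponent d = log₃(4) = 1.262.
Compare f(n) = Θ(n) against n^d:
  k = 1 < d = 1.262, so f(n) = O(n^(d-ε)) — Case 1.
  The recursion cost dominates: T(n) = Θ(n^d) = Θ(n^log₃(4)).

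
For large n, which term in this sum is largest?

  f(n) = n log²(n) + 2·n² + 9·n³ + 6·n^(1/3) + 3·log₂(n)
9·n³

Looking at each term:
  - n log²(n) is O(n log² n)
  - 2·n² is O(n²)
  - 9·n³ is O(n³)
  - 6·n^(1/3) is O(n^(1/3))
  - 3·log₂(n) is O(log n)

The term 9·n³ (O(n³)) grows fastest and dominates all others.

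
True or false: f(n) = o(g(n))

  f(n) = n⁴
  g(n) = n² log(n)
False

f(n) = n⁴ is O(n⁴), and g(n) = n² log(n) is O(n² log n).
Since O(n⁴) grows faster than or equal to O(n² log n), f(n) = o(g(n)) is false.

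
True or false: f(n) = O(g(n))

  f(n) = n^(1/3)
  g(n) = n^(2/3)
True

f(n) = n^(1/3) is O(n^(1/3)), and g(n) = n^(2/3) is O(n^(2/3)).
Since O(n^(1/3)) ⊆ O(n^(2/3)) (f grows no faster than g), f(n) = O(g(n)) is true.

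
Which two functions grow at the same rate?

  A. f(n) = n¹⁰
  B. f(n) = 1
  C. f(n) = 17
B and C

Examining each function:
  A. n¹⁰ is O(n¹⁰)
  B. 1 is O(1)
  C. 17 is O(1)

Functions B and C both have the same complexity class.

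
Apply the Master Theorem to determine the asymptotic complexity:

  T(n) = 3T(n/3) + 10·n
Θ(n log n)

Master Theorem: a = 3, b = 3, f(n) = 10·n.
Compute the critical exponent d = log₃(3) = 1.
Compare f(n) = Θ(n) against n^d:
  k = 1 = d, so f(n) = Θ(n^d) — Case 2.
  Work is balanced across levels: T(n) = Θ(n^d log n) = Θ(n log n).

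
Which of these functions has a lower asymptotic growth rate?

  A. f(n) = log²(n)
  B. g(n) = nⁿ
A

f(n) = log²(n) is O(log² n), while g(n) = nⁿ is O(nⁿ).
Since O(log² n) grows slower than O(nⁿ), f(n) is dominated.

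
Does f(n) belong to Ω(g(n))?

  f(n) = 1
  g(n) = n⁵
False

f(n) = 1 is O(1), and g(n) = n⁵ is O(n⁵).
Since O(1) grows slower than O(n⁵), f(n) = Ω(g(n)) is false.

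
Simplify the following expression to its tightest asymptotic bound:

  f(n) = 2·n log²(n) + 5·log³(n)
Θ(n log² n)

Order the terms by growth rate: 5·log³(n) ≺ 2·n log²(n).
The fastest-growing term 2·n log²(n) dominates as n → ∞; dropping its constant factor gives Θ(n log² n).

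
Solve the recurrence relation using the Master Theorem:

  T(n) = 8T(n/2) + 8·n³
Θ(n³ log n)

Master Theorem: a = 8, b = 2, f(n) = 8·n³.
Compute the critical exponent d = log₂(8) = 3.
Compare f(n) = Θ(n³) against n^d:
  k = 3 = d, so f(n) = Θ(n^d) — Case 2.
  Work is balanced across levels: T(n) = Θ(n^d log n) = Θ(n³ log n).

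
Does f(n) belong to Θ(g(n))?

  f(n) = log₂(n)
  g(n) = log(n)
True

f(n) = log₂(n) and g(n) = log(n) are both O(log n).
Since they have the same asymptotic growth rate, f(n) = Θ(g(n)) is true.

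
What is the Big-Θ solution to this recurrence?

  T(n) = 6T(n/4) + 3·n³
Θ(n³)

Master Theorem: a = 6, b = 4, f(n) = 3·n³.
Compute the critical exponent d = log₄(6) = 1.292.
Compare f(n) = Θ(n³) against n^d:
  k = 3 > d = 1.292, so f(n) = Ω(n^(d+ε)) — Case 3.
  Regularity: a·(n/b)^3/n^3 = a/b^3 = 6/64 < 1 ✓.
  The top-level work dominates: T(n) = Θ(f(n)) = Θ(n³).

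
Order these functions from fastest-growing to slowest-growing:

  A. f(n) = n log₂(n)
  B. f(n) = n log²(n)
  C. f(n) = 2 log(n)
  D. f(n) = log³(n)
B > A > D > C

Comparing growth rates:
B = n log²(n) is O(n log² n)
A = n log₂(n) is O(n log n)
D = log³(n) is O(log³ n)
C = 2 log(n) is O(log n)

Therefore, the order from fastest to slowest is: B > A > D > C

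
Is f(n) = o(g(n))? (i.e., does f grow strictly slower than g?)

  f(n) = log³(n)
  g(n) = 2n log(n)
True

f(n) = log³(n) is O(log³ n), and g(n) = 2n log(n) is O(n log n).
Since O(log³ n) grows strictly slower than O(n log n), f(n) = o(g(n)) is true.
This means lim(n→∞) f(n)/g(n) = 0.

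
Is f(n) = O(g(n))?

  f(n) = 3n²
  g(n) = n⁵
True

f(n) = 3n² is O(n²), and g(n) = n⁵ is O(n⁵).
Since O(n²) ⊆ O(n⁵) (f grows no faster than g), f(n) = O(g(n)) is true.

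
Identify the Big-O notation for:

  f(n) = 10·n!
O(n!)

The dominant term in 10·n! is 10·n!, which is Θ(n!).
Constants are absorbed, so the tightest bound is O(n!).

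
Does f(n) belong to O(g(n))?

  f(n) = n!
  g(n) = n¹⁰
False

f(n) = n! is O(n!), and g(n) = n¹⁰ is O(n¹⁰).
Since O(n!) grows faster than O(n¹⁰), f(n) = O(g(n)) is false.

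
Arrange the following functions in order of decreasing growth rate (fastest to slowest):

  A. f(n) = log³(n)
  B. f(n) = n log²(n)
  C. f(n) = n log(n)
B > C > A

Comparing growth rates:
B = n log²(n) is O(n log² n)
C = n log(n) is O(n log n)
A = log³(n) is O(log³ n)

Therefore, the order from fastest to slowest is: B > C > A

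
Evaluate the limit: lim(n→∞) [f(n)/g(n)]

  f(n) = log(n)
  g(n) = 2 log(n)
1/2

Since log(n) and 2 log(n) have the same growth rate (O(log n)),
the ratio converges to a constant: 1/2.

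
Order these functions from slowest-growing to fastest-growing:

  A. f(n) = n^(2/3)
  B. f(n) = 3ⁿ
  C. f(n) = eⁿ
A < C < B

Comparing growth rates:
A = n^(2/3) is O(n^(2/3))
C = eⁿ is O(eⁿ)
B = 3ⁿ is O(3ⁿ)

Therefore, the order from slowest to fastest is: A < C < B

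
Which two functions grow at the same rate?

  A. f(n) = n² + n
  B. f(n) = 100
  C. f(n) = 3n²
A and C

Examining each function:
  A. n² + n is O(n²)
  B. 100 is O(1)
  C. 3n² is O(n²)

Functions A and C both have the same complexity class.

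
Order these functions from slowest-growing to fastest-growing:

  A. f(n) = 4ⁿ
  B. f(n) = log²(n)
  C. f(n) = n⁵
B < C < A

Comparing growth rates:
B = log²(n) is O(log² n)
C = n⁵ is O(n⁵)
A = 4ⁿ is O(4ⁿ)

Therefore, the order from slowest to fastest is: B < C < A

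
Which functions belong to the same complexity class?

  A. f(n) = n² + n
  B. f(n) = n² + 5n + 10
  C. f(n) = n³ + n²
A and B

Examining each function:
  A. n² + n is O(n²)
  B. n² + 5n + 10 is O(n²)
  C. n³ + n² is O(n³)

Functions A and B both have the same complexity class.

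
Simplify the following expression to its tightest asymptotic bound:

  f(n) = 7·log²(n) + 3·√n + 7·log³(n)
Θ(√n)

Order the terms by growth rate: 7·log²(n) ≺ 7·log³(n) ≺ 3·√n.
The fastest-growing term 3·√n dominates as n → ∞; dropping its constant factor gives Θ(√n).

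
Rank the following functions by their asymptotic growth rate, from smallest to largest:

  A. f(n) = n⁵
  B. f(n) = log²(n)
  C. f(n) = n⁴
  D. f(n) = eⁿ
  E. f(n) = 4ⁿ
B < C < A < D < E

Comparing growth rates:
B = log²(n) is O(log² n)
C = n⁴ is O(n⁴)
A = n⁵ is O(n⁵)
D = eⁿ is O(eⁿ)
E = 4ⁿ is O(4ⁿ)

Therefore, the order from slowest to fastest is: B < C < A < D < E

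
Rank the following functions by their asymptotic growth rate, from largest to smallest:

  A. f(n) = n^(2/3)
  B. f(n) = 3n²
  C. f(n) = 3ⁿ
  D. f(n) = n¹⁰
C > D > B > A

Comparing growth rates:
C = 3ⁿ is O(3ⁿ)
D = n¹⁰ is O(n¹⁰)
B = 3n² is O(n²)
A = n^(2/3) is O(n^(2/3))

Therefore, the order from fastest to slowest is: C > D > B > A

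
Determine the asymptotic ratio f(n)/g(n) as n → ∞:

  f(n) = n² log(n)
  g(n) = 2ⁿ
0

Since n² log(n) (O(n² log n)) grows slower than 2ⁿ (O(2ⁿ)),
the ratio f(n)/g(n) → 0 as n → ∞.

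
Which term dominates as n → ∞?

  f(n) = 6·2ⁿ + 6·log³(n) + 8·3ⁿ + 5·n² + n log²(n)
8·3ⁿ

Looking at each term:
  - 6·2ⁿ is O(2ⁿ)
  - 6·log³(n) is O(log³ n)
  - 8·3ⁿ is O(3ⁿ)
  - 5·n² is O(n²)
  - n log²(n) is O(n log² n)

The term 8·3ⁿ (O(3ⁿ)) grows fastest and dominates all others.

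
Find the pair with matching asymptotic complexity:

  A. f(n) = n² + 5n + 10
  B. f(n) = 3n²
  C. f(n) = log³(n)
A and B

Examining each function:
  A. n² + 5n + 10 is O(n²)
  B. 3n² is O(n²)
  C. log³(n) is O(log³ n)

Functions A and B both have the same complexity class.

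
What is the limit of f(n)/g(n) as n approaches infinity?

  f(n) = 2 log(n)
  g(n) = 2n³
0

Since 2 log(n) (O(log n)) grows slower than 2n³ (O(n³)),
the ratio f(n)/g(n) → 0 as n → ∞.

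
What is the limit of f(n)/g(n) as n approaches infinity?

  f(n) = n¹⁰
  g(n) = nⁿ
0

Since n¹⁰ (O(n¹⁰)) grows slower than nⁿ (O(nⁿ)),
the ratio f(n)/g(n) → 0 as n → ∞.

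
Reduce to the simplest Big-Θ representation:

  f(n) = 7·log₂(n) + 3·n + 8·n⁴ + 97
Θ(n⁴)

Order the terms by growth rate: 97 ≺ 7·log₂(n) ≺ 3·n ≺ 8·n⁴.
The fastest-growing term 8·n⁴ dominates as n → ∞; dropping its constant factor gives Θ(n⁴).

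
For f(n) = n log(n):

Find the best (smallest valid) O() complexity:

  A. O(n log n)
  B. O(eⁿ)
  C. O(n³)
A

f(n) = n log(n) is O(n log n).
All listed options are valid Big-O bounds (upper bounds),
but O(n log n) is the tightest (smallest valid bound).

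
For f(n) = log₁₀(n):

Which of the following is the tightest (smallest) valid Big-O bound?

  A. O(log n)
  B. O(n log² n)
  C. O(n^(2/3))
A

f(n) = log₁₀(n) is O(log n).
All listed options are valid Big-O bounds (upper bounds),
but O(log n) is the tightest (smallest valid bound).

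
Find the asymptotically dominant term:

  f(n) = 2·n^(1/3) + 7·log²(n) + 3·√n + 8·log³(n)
3·√n

Looking at each term:
  - 2·n^(1/3) is O(n^(1/3))
  - 7·log²(n) is O(log² n)
  - 3·√n is O(√n)
  - 8·log³(n) is O(log³ n)

The term 3·√n (O(√n)) grows fastest and dominates all others.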